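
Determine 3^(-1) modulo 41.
3^(-1) ≡ 14 (mod 41). Verification: 3 × 14 = 42 ≡ 1 (mod 41)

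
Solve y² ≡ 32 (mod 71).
The square roots of 32 mod 71 are 48 and 23. Verify: 48² = 2304 ≡ 32 (mod 71)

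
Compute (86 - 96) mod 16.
6

(86 - 96) = -10
-10 mod 16 = 6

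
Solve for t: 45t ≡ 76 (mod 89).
63

Since gcd(45, 89) = 1 divides 76, a solution exists.
Multiply both sides by the inverse of 45 mod 89:
  45^(-1) mod 89 = 2
  x ≡ 2 × 76 ≡ 152 ≡ 63 (mod 89)
Verification: 45 × 63 = 2835 = 31 × 89 + 76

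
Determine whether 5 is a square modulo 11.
By Euler's criterion: 5^{5} ≡ 1 (mod 11). Since this equals 1, 5 is a QR.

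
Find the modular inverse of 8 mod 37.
8^(-1) ≡ 14 (mod 37). Verification: 8 × 14 = 112 ≡ 1 (mod 37)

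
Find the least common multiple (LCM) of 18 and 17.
306

First find GCD(18, 17) using the Euclidean algorithm:
18 = 1 × 17 + 1
17 = 17 × 1 + 0
GCD(18, 17) = 1

LCM formula: LCM(a, b) = (a × b) / GCD(a, b)
LCM(18, 17) = (18 × 17) / 1
LCM(18, 17) = 306 / 1
LCM(18, 17) = 306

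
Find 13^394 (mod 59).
Using Fermat: 13^{58} ≡ 1 (mod 59). 394 ≡ 46 (mod 58). So 13^{394} ≡ 13^{46} ≡ 17 (mod 59)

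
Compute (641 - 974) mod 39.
18

(641 - 974) = -333
-333 mod 39 = 18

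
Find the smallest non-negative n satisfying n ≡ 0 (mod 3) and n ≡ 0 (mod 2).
M = 3 × 2 = 6. M₁ = 2, y₁ ≡ 2 (mod 3). M₂ = 3, y₂ ≡ 1 (mod 2). n = 0×2×2 + 0×3×1 ≡ 0 (mod 6)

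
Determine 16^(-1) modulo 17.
16^(-1) ≡ 16 (mod 17). Verification: 16 × 16 = 256 ≡ 1 (mod 17)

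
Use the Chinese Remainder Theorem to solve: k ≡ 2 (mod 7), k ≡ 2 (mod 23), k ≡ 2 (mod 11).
2

Using the Chinese Remainder Theorem:
M = product of moduli = 1771
For equation 1: M_1 = 253, 253 ≡ 1 (mod 7), inverse of 253 mod 7 is 1 (check: 1 × 1 = 1 ≡ 1 (mod 7))
For equation 2: M_2 = 77, 77 ≡ 8 (mod 23), inverse of 77 mod 23 is 3 (check: 8 × 3 = 24 ≡ 1 (mod 23))
For equation 3: M_3 = 161, 161 ≡ 7 (mod 11), inverse of 161 mod 11 is 8 (check: 7 × 8 = 56 ≡ 1 (mod 11))
Combine: k ≡ Σ r_i×M_i×(M_i⁻¹ mod m_i) = 2×253×1 + 2×77×3 + 2×161×8 = 506 + 462 + 2576 = 3544
3544 mod 1771 = 2
k ≡ 2 (mod 1771)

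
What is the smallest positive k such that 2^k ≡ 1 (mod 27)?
Powers of 2 mod 27: 2^1≡2, 2^2≡4, 2^3≡8, 2^4≡16, 2^5≡5, 2^6≡10, 2^7≡20, 2^8≡13, 2^9≡26, 2^10≡25, 2^11≡23, 2^12≡19, 2^13≡11, 2^14≡22, 2^15≡17, 2^16≡7, 2^17≡14, 2^18≡1. Order = 18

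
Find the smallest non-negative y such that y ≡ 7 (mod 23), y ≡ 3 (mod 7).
122

Using the Chinese Remainder Theorem:
M = product of moduli = 161
For equation 1: M_1 = 7, 7 ≡ 7 (mod 23), inverse of 7 mod 23 is 10 (check: 7 × 10 = 70 ≡ 1 (mod 23))
For equation 2: M_2 = 23, 23 ≡ 2 (mod 7), inverse of 23 mod 7 is 4 (check: 2 × 4 = 8 ≡ 1 (mod 7))
Combine: y ≡ Σ r_i×M_i×(M_i⁻¹ mod m_i) = 7×7×10 + 3×23×4 = 490 + 276 = 766
766 mod 161 = 122
y ≡ 122 (mod 161)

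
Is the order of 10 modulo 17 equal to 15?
No, the actual order is 16, not 15.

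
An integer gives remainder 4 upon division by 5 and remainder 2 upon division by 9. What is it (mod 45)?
M = 5 × 9 = 45. M₁ = 9, y₁ ≡ 4 (mod 5). M₂ = 5, y₂ ≡ 2 (mod 9). t = 4×9×4 + 2×5×2 ≡ 29 (mod 45). The smallest positive such number is 29.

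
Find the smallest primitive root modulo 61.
2

A primitive root g modulo p has order p-1 = 60
Prime divisors of 60: [2, 3, 5]
g is a primitive root iff g^(60/q) ≢ 1 (mod 61) for each prime divisor q
Testing small values:
  g = 2: 2^30 ≡ 60, 2^20 ≡ 47, 2^12 ≡ 9 (mod 61) → none is 1, primitive root!
The smallest primitive root is 2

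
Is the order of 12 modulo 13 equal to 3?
No, the actual order is 2, not 3.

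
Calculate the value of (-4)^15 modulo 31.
Using repeated squaring. (-4) ≡ 27 (mod 31). 15 = 8 + 4 + 2 + 1 (binary 1111). Repeated squaring mod 31: 27^1 ≡ 27; 27^2 ≡ 27² = 729 ≡ 16; 27^4 ≡ 16² = 256 ≡ 8; 27^8 ≡ 8² = 64 ≡ 2. Multiply: (-4)^15 ≡ 27^8 × 27^4 × 27^2 × 27^1 ≡ 2 × 8 × 16 × 27 (mod 31): 2 × 8 = 16 ≡ 16; 16 × 16 = 256 ≡ 8; 8 × 27 = 216 ≡ 30. So (-4)^15 ≡ 30 (mod 31).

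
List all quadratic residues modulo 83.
QRs mod 83: {1, 3, 4, 7, 9, 10, 11, 12, 16, 17, 21, 23, 25, 26, 27, 28, 29, 30, 31, 33, 36, 37, 38, 40, 41, 44, 48, 49, 51, 59, 61, 63, 64, 65, 68, 69, 70, 75, 77, 78, 81}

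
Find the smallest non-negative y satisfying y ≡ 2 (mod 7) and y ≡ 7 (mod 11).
M = 7 × 11 = 77. M₁ = 11, y₁ ≡ 2 (mod 7). M₂ = 7, y₂ ≡ 8 (mod 11). y = 2×11×2 + 7×7×8 ≡ 51 (mod 77)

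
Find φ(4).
2

Prime factorization: 4 = 2^2
Using the formula φ(n) = n × Π(1 - 1/p) for each prime factor p:
φ(4) = 4 × (1 - 1/2)
φ(4) = 2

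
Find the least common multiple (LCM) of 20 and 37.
740

First find GCD(20, 37) using the Euclidean algorithm:
20 = 0 × 37 + 20
37 = 1 × 20 + 17
20 = 1 × 17 + 3
17 = 5 × 3 + 2
3 = 1 × 2 + 1
2 = 2 × 1 + 0
GCD(20, 37) = 1

LCM formula: LCM(a, b) = (a × b) / GCD(a, b)
LCM(20, 37) = (20 × 37) / 1
LCM(20, 37) = 740 / 1
LCM(20, 37) = 740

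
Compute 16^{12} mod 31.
8

Using successive squaring:
Binary expansion of 12: 1100
Powers of 16 mod 31 (each is the square of the previous):
  16^1 ≡ 16 (mod 31)
  16^2 ≡ 16² = 256 ≡ 8 (mod 31)
  16^4 ≡ 8² = 64 ≡ 2 (mod 31)
  16^8 ≡ 2² = 4 ≡ 4 (mod 31)
12 = 8 + 4, so 16^12 = 16^8 × 16^4 ≡ 4 × 2 (mod 31)
Multiplying step by step:
  4 × 2 = 8 ≡ 8 (mod 31)
Result: 16^12 ≡ 8 (mod 31)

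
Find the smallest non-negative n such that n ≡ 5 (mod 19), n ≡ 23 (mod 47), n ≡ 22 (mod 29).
24933

Using the Chinese Remainder Theorem:
M = product of moduli = 25897
For equation 1: M_1 = 1363, 1363 ≡ 14 (mod 19), inverse of 1363 mod 19 is 15 (check: 14 × 15 = 210 ≡ 1 (mod 19))
For equation 2: M_2 = 551, 551 ≡ 34 (mod 47), inverse of 551 mod 47 is 18 (check: 34 × 18 = 612 ≡ 1 (mod 47))
For equation 3: M_3 = 893, 893 ≡ 23 (mod 29), inverse of 893 mod 29 is 24 (check: 23 × 24 = 552 ≡ 1 (mod 29))
Combine: n ≡ Σ r_i×M_i×(M_i⁻¹ mod m_i) = 5×1363×15 + 23×551×18 + 22×893×24 = 102225 + 228114 + 471504 = 801843
801843 mod 25897 = 24933
n ≡ 24933 (mod 25897)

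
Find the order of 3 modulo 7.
Powers of 3 mod 7: 3^1≡3, 3^2≡2, 3^3≡6, 3^4≡4, 3^5≡5, 3^6≡1. Order = 6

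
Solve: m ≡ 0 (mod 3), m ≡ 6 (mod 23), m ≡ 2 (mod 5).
M = 3 × 23 × 5 = 345. M₁ = 115, y₁ ≡ 1 (mod 3). M₂ = 15, y₂ ≡ 20 (mod 23). M₃ = 69, y₃ ≡ 4 (mod 5). m = 0×115×1 + 6×15×20 + 2×69×4 ≡ 282 (mod 345)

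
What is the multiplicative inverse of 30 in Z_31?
30

Using Extended Euclidean Algorithm:
gcd(30, 31) = 1
Bezout coefficients: 30 × -1 + 31 × 1 = 1
So 30 × -1 ≡ 1 (mod 31)
The inverse is -1 mod 31 = 30
Verification: 30 × 30 = 900 = 29 × 31 + 1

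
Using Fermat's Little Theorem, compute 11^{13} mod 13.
11

By Fermat's Little Theorem, a^(p-1) ≡ 1 (mod p) for prime p and gcd(a, p) = 1
Here p = 13, so 11^12 ≡ 1 (mod 13)
We can reduce the exponent: 13 mod 12 = 1
So 11^13 ≡ 11^1 (mod 13)
Computing: 11^1 mod 13 = 11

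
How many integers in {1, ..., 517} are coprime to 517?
460

Prime factorization: 517 = 11 × 47
Using the formula φ(n) = n × Π(1 - 1/p) for each prime factor p:
φ(517) = 517 × (1 - 1/11) × (1 - 1/47)
φ(517) = 460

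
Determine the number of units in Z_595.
384

Prime factorization: 595 = 5 × 7 × 17
Using the formula φ(n) = n × Π(1 - 1/p) for each prime factor p:
φ(595) = 595 × (1 - 1/5) × (1 - 1/7) × (1 - 1/17)
φ(595) = 384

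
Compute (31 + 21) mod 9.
7

(31 + 21) = 52
52 mod 9 = 7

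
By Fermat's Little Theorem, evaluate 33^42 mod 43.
By Fermat's Little Theorem, 33^{42} ≡ 1 (mod 43) since 43 is prime and gcd(33, 43) = 1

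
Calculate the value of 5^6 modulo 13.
6 = 4 + 2 (binary 110). Repeated squaring mod 13: 5^1 ≡ 5; 5^2 ≡ 5² = 25 ≡ 12; 5^4 ≡ 12² = 144 ≡ 1. Multiply: 5^6 = 5^4 × 5^2 ≡ 1 × 12 (mod 13): 1 × 12 = 12 ≡ 12. So 5^6 ≡ 12 (mod 13).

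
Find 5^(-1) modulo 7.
3

Using Extended Euclidean Algorithm:
gcd(5, 7) = 1
Bezout coefficients: 5 × 3 + 7 × -2 = 1
So 5 × 3 ≡ 1 (mod 7)
The inverse is 3 mod 7 = 3
Verification: 5 × 3 = 15 = 2 × 7 + 1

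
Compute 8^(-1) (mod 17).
8^(-1) ≡ 15 (mod 17). Verification: 8 × 15 = 120 ≡ 1 (mod 17)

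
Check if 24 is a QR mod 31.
By Euler's criterion: 24^{15} ≡ 30 (mod 31). Since this equals -1 (≡ 30), 24 is not a QR.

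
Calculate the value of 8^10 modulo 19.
10 = 8 + 2 (binary 1010). Repeated squaring mod 19: 8^1 ≡ 8; 8^2 ≡ 8² = 64 ≡ 7; 8^4 ≡ 7² = 49 ≡ 11; 8^8 ≡ 11² = 121 ≡ 7. Multiply: 8^10 = 8^8 × 8^2 ≡ 7 × 7 (mod 19): 7 × 7 = 49 ≡ 11. So 8^10 ≡ 11 (mod 19).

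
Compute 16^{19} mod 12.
4

Using successive squaring:
Binary expansion of 19: 10011
Powers of 16 mod 12 (each is the square of the previous):
  16^1 ≡ 4 (mod 12)
  16^2 ≡ 4² = 16 ≡ 4 (mod 12)
  16^4 ≡ 4² = 16 ≡ 4 (mod 12)
  16^8 ≡ 4² = 16 ≡ 4 (mod 12)
  16^16 ≡ 4² = 16 ≡ 4 (mod 12)
19 = 16 + 2 + 1, so 16^19 = 16^16 × 16^2 × 16^1 ≡ 4 × 4 × 4 (mod 12)
Multiplying step by step:
  4 × 4 = 16 ≡ 4 (mod 12)
  4 × 4 = 16 ≡ 4 (mod 12)
Result: 16^19 ≡ 4 (mod 12)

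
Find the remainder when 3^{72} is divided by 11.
By Fermat: 3^{10} ≡ 1 (mod 11). 72 = 7×10 + 2. So 3^{72} ≡ 3^{2} ≡ 9 (mod 11)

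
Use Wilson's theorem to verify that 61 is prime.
(60)! mod 61 = 60. Since this equals -1 (mod 61), Wilson confirms 61 is prime.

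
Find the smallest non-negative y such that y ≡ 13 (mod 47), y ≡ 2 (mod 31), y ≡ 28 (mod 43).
44146

Using the Chinese Remainder Theorem:
M = product of moduli = 62651
For equation 1: M_1 = 1333, 1333 ≡ 17 (mod 47), inverse of 1333 mod 47 is 36 (check: 17 × 36 = 612 ≡ 1 (mod 47))
For equation 2: M_2 = 2021, 2021 ≡ 6 (mod 31), inverse of 2021 mod 31 is 26 (check: 6 × 26 = 156 ≡ 1 (mod 31))
For equation 3: M_3 = 1457, 1457 ≡ 38 (mod 43), inverse of 1457 mod 43 is 17 (check: 38 × 17 = 646 ≡ 1 (mod 43))
Combine: y ≡ Σ r_i×M_i×(M_i⁻¹ mod m_i) = 13×1333×36 + 2×2021×26 + 28×1457×17 = 623844 + 105092 + 693532 = 1422468
1422468 mod 62651 = 44146
y ≡ 44146 (mod 62651)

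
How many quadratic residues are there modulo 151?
For prime 151, there are (p-1)/2 = (151-1)/2 = 75 quadratic residues (excluding 0).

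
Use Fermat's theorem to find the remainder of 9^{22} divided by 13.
9

By Fermat's Little Theorem, a^(p-1) ≡ 1 (mod p) for prime p and gcd(a, p) = 1
Here p = 13, so 9^12 ≡ 1 (mod 13)
We can reduce the exponent: 22 mod 12 = 10
So 9^22 ≡ 9^10 (mod 13)
Computing: 9^10 mod 13 = 9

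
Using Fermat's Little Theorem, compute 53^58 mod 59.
By Fermat's Little Theorem, 53^{58} ≡ 1 (mod 59) since 59 is prime and gcd(53, 59) = 1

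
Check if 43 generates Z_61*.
p - 1 = 60 has prime divisors 2, 3, 5. Check 43^(60/q) mod 61 for each: 43^(60/2) = 43^30 ≡ 60, 43^(60/3) = 43^20 ≡ 47, 43^(60/5) = 43^12 ≡ 58 (mod 61). None of these is 1, so 43 has order 60 = φ(61), so it is a primitive root mod 61.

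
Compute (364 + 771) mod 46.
31

(364 + 771) = 1135
1135 mod 46 = 31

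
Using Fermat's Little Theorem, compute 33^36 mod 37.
By Fermat's Little Theorem, 33^{36} ≡ 1 (mod 37) since 37 is prime and gcd(33, 37) = 1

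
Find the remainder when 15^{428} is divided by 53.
By Fermat: 15^{52} ≡ 1 (mod 53). 428 = 8×52 + 12. So 15^{428} ≡ 15^{12} ≡ 46 (mod 53)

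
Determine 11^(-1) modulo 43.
11^(-1) ≡ 4 (mod 43). Verification: 11 × 4 = 44 ≡ 1 (mod 43)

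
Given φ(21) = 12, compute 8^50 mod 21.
By Euler: 8^{12} ≡ 1 (mod 21) since gcd(8, 21) = 1. 50 = 4×12 + 2. So 8^{50} ≡ 8^{2} ≡ 1 (mod 21)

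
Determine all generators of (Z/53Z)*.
Primitive roots mod 53: {2, 3, 5, 8, 12, 14, 18, 19, 20, 21, 22, 26, 27, 31, 32, 33, 34, 35, 39, 41, 45, 48, 50, 51}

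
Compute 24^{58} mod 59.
1

Using successive squaring:
Binary expansion of 58: 111010
Powers of 24 mod 59 (each is the square of the previous):
  24^1 ≡ 24 (mod 59)
  24^2 ≡ 24² = 576 ≡ 45 (mod 59)
  24^4 ≡ 45² = 2025 ≡ 19 (mod 59)
  24^8 ≡ 19² = 361 ≡ 7 (mod 59)
  24^16 ≡ 7² = 49 ≡ 49 (mod 59)
  24^32 ≡ 49² = 2401 ≡ 41 (mod 59)
58 = 32 + 16 + 8 + 2, so 24^58 = 24^32 × 24^16 × 24^8 × 24^2 ≡ 41 × 49 × 7 × 45 (mod 59)
Multiplying step by step:
  41 × 49 = 2009 ≡ 3 (mod 59)
  3 × 7 = 21 ≡ 21 (mod 59)
  21 × 45 = 945 ≡ 1 (mod 59)
Result: 24^58 ≡ 1 (mod 59)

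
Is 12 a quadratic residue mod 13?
By Euler's criterion: 12^{6} ≡ 1 (mod 13). Since this equals 1, 12 is a QR.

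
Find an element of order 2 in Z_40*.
9 has order 2 mod 40 since 9^{2} ≡ 1 (mod 40) and no smaller power works.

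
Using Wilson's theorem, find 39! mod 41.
(40)! = (39)! × (40) ≡ -1 (mod 41). So (39)! ≡ -1 × (40)^(-1) ≡ (-1)×(-1) = 1 (mod 41)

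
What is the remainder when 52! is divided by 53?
By Wilson's theorem, (52)! ≡ -1 ≡ 52 (mod 53)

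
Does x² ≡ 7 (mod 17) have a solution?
By Euler's criterion: 7^{8} ≡ 16 (mod 17). Since this equals -1 (≡ 16), 7 is not a QR.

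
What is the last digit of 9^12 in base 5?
Using Fermat: 9^{4} ≡ 1 (mod 5). 12 ≡ 0 (mod 4). So 9^{12} ≡ 9^{0} ≡ 1 (mod 5)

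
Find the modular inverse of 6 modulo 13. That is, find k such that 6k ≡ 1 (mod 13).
11

Using Extended Euclidean Algorithm:
gcd(6, 13) = 1
Bezout coefficients: 6 × -2 + 13 × 1 = 1
So 6 × -2 ≡ 1 (mod 13)
The inverse is -2 mod 13 = 11
Verification: 6 × 11 = 66 = 5 × 13 + 1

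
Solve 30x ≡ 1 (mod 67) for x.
38

Using Extended Euclidean Algorithm:
gcd(30, 67) = 1
Bezout coefficients: 30 × -29 + 67 × 13 = 1
So 30 × -29 ≡ 1 (mod 67)
The inverse is -29 mod 67 = 38
Verification: 30 × 38 = 1140 = 17 × 67 + 1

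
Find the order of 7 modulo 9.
Powers of 7 mod 9: 7^1≡7, 7^2≡4, 7^3≡1. Order = 3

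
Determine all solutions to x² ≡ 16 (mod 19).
The square roots of 16 mod 19 are 4 and 15. Verify: 4² = 16 ≡ 16 (mod 19)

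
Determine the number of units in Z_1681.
1640

Prime factorization: 1681 = 41^2
Using the formula φ(n) = n × Π(1 - 1/p) for each prime factor p:
φ(1681) = 1681 × (1 - 1/41)
φ(1681) = 1640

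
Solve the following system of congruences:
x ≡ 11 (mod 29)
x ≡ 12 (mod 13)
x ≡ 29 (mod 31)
649

Using the Chinese Remainder Theorem:
M = product of moduli = 11687
For equation 1: M_1 = 403, 403 ≡ 26 (mod 29), inverse of 403 mod 29 is 19 (check: 26 × 19 = 494 ≡ 1 (mod 29))
For equation 2: M_2 = 899, 899 ≡ 2 (mod 13), inverse of 899 mod 13 is 7 (check: 2 × 7 = 14 ≡ 1 (mod 13))
For equation 3: M_3 = 377, 377 ≡ 5 (mod 31), inverse of 377 mod 31 is 25 (check: 5 × 25 = 125 ≡ 1 (mod 31))
Combine: x ≡ Σ r_i×M_i×(M_i⁻¹ mod m_i) = 11×403×19 + 12×899×7 + 29×377×25 = 84227 + 75516 + 273325 = 433068
433068 mod 11687 = 649
x ≡ 649 (mod 11687)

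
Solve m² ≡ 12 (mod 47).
The square roots of 12 mod 47 are 24 and 23. Verify: 24² = 576 ≡ 12 (mod 47)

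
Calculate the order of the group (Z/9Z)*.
6

Prime factorization: 9 = 3^2
Using the formula φ(n) = n × Π(1 - 1/p) for each prime factor p:
φ(9) = 9 × (1 - 1/3)
φ(9) = 6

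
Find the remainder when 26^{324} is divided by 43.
By Fermat: 26^{42} ≡ 1 (mod 43). 324 = 7×42 + 30. So 26^{324} ≡ 26^{30} ≡ 41 (mod 43)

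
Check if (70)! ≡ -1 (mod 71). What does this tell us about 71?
(70)! mod 71 = 70. Since this equals -1 (mod 71), Wilson confirms 71 is prime.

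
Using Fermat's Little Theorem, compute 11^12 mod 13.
By Fermat's Little Theorem, 11^{12} ≡ 1 (mod 13) since 13 is prime and gcd(11, 13) = 1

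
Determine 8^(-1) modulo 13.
8^(-1) ≡ 5 (mod 13). Verification: 8 × 5 = 40 ≡ 1 (mod 13)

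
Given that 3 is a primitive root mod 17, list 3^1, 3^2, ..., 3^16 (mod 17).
g^1, g^2, ..., g^{16} mod 17: {3, 9, 10, 13, 5, 15, 11, 16, 14, 8, 7, 4, 12, 2, 6, 1}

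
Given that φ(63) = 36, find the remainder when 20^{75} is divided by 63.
By Euler: 20^{36} ≡ 1 (mod 63) since gcd(20, 63) = 1. 75 = 2×36 + 3. So 20^{75} ≡ 20^{3} ≡ 62 (mod 63)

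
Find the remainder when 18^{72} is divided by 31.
By Fermat: 18^{30} ≡ 1 (mod 31). 72 = 2×30 + 12. So 18^{72} ≡ 18^{12} ≡ 8 (mod 31)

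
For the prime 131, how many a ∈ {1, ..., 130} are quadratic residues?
For prime 131, there are (p-1)/2 = (131-1)/2 = 65 quadratic residues (excluding 0).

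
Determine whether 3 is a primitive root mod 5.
p - 1 = 4 has prime divisors 2. Check 3^(4/q) mod 5 for each: 3^(4/2) = 3^2 ≡ 4 (mod 5). None of these is 1, so 3 has order 4 = φ(5), so it is a primitive root mod 5.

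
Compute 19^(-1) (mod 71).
15

Using Extended Euclidean Algorithm:
gcd(19, 71) = 1
Bezout coefficients: 19 × 15 + 71 × -4 = 1
So 19 × 15 ≡ 1 (mod 71)
The inverse is 15 mod 71 = 15
Verification: 19 × 15 = 285 = 4 × 71 + 1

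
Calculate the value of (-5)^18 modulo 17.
Using Fermat: (-5)^{16} ≡ 1 (mod 17). 18 ≡ 2 (mod 16). So (-5)^{18} ≡ (-5)^{2} ≡ 8 (mod 17)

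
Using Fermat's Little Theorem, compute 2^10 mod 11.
By Fermat's Little Theorem, 2^{10} ≡ 1 (mod 11) since 11 is prime and gcd(2, 11) = 1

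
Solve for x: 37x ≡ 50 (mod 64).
10

Since gcd(37, 64) = 1 divides 50, a solution exists.
Multiply both sides by the inverse of 37 mod 64:
  37^(-1) mod 64 = 45
  x ≡ 45 × 50 ≡ 2250 ≡ 10 (mod 64)
Verification: 37 × 10 = 370 = 5 × 64 + 50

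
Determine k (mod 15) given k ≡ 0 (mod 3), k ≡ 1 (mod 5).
6

Using the Chinese Remainder Theorem:
M = product of moduli = 15
For equation 1: M_1 = 5, 5 ≡ 2 (mod 3), inverse of 5 mod 3 is 2 (check: 2 × 2 = 4 ≡ 1 (mod 3))
For equation 2: M_2 = 3, 3 ≡ 3 (mod 5), inverse of 3 mod 5 is 2 (check: 3 × 2 = 6 ≡ 1 (mod 5))
Combine: k ≡ Σ r_i×M_i×(M_i⁻¹ mod m_i) = 0×5×2 + 1×3×2 = 0 + 6 = 6
6 mod 15 = 6
k ≡ 6 (mod 15)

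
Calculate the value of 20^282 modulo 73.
Using Fermat: 20^{72} ≡ 1 (mod 73). 282 ≡ 66 (mod 72). So 20^{282} ≡ 20^{66} ≡ 70 (mod 73)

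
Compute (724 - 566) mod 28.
18

(724 - 566) = 158
158 mod 28 = 18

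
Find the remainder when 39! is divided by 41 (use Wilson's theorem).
(40)! = (39)! × (40) ≡ -1 (mod 41). So (39)! ≡ -1 × (40)^(-1) ≡ (-1)×(-1) = 1 (mod 41)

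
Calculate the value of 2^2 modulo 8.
2 = 2 (binary 10). Repeated squaring mod 8: 2^1 ≡ 2; 2^2 ≡ 2² = 4 ≡ 4. So 2^2 ≡ 4 (mod 8).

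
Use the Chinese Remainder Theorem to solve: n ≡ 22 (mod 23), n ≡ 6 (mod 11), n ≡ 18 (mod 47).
3449

Using the Chinese Remainder Theorem:
M = product of moduli = 11891
For equation 1: M_1 = 517, 517 ≡ 11 (mod 23), inverse of 517 mod 23 is 21 (check: 11 × 21 = 231 ≡ 1 (mod 23))
For equation 2: M_2 = 1081, 1081 ≡ 3 (mod 11), inverse of 1081 mod 11 is 4 (check: 3 × 4 = 12 ≡ 1 (mod 11))
For equation 3: M_3 = 253, 253 ≡ 18 (mod 47), inverse of 253 mod 47 is 34 (check: 18 × 34 = 612 ≡ 1 (mod 47))
Combine: n ≡ Σ r_i×M_i×(M_i⁻¹ mod m_i) = 22×517×21 + 6×1081×4 + 18×253×34 = 238854 + 25944 + 154836 = 419634
419634 mod 11891 = 3449
n ≡ 3449 (mod 11891)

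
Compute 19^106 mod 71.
Using Fermat: 19^{70} ≡ 1 (mod 71). 106 ≡ 36 (mod 70). So 19^{106} ≡ 19^{36} ≡ 19 (mod 71)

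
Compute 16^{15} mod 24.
16

Using successive squaring:
Binary expansion of 15: 1111
Powers of 16 mod 24 (each is the square of the previous):
  16^1 ≡ 16 (mod 24)
  16^2 ≡ 16² = 256 ≡ 16 (mod 24)
  16^4 ≡ 16² = 256 ≡ 16 (mod 24)
  16^8 ≡ 16² = 256 ≡ 16 (mod 24)
15 = 8 + 4 + 2 + 1, so 16^15 = 16^8 × 16^4 × 16^2 × 16^1 ≡ 16 × 16 × 16 × 16 (mod 24)
Multiplying step by step:
  16 × 16 = 256 ≡ 16 (mod 24)
  16 × 16 = 256 ≡ 16 (mod 24)
  16 × 16 = 256 ≡ 16 (mod 24)
Result: 16^15 ≡ 16 (mod 24)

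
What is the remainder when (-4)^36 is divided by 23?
Using Fermat: (-4)^{22} ≡ 1 (mod 23). 36 ≡ 14 (mod 22). So (-4)^{36} ≡ (-4)^{14} ≡ 18 (mod 23)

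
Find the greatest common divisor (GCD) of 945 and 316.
1

Using the Euclidean algorithm:
945 = 2 × 316 + 313
316 = 1 × 313 + 3
313 = 104 × 3 + 1
3 = 3 × 1 + 0

GCD(945, 316) = 1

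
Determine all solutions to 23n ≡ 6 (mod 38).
30

Since gcd(23, 38) = 1 divides 6, a solution exists.
Multiply both sides by the inverse of 23 mod 38:
  23^(-1) mod 38 = 5
  x ≡ 5 × 6 ≡ 30 ≡ 30 (mod 38)
Verification: 23 × 30 = 690 = 18 × 38 + 6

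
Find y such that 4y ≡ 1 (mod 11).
4^(-1) ≡ 3 (mod 11). Verification: 4 × 3 = 12 ≡ 1 (mod 11)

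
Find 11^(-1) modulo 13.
6

Using Extended Euclidean Algorithm:
gcd(11, 13) = 1
Bezout coefficients: 11 × 6 + 13 × -5 = 1
So 11 × 6 ≡ 1 (mod 13)
The inverse is 6 mod 13 = 6
Verification: 11 × 6 = 66 = 5 × 13 + 1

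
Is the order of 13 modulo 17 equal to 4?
Yes, ord_17(13) = 4.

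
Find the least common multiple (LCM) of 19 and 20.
380

First find GCD(19, 20) using the Euclidean algorithm:
19 = 0 × 20 + 19
20 = 1 × 19 + 1
19 = 19 × 1 + 0
GCD(19, 20) = 1

LCM formula: LCM(a, b) = (a × b) / GCD(a, b)
LCM(19, 20) = (19 × 20) / 1
LCM(19, 20) = 380 / 1
LCM(19, 20) = 380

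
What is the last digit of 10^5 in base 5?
10 ≡ 0 (mod 5). 5 = 4 + 1 (binary 101). Repeated squaring mod 5: 0^1 ≡ 0; 0^2 ≡ 0² = 0 ≡ 0; 0^4 ≡ 0² = 0 ≡ 0. Multiply: 10^5 ≡ 0^4 × 0^1 ≡ 0 × 0 (mod 5): 0 × 0 = 0 ≡ 0. So 10^5 ≡ 0 (mod 5).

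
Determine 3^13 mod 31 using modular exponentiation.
Using repeated squaring. 13 = 8 + 4 + 1 (binary 1101). Repeated squaring mod 31: 3^1 ≡ 3; 3^2 ≡ 3² = 9 ≡ 9; 3^4 ≡ 9² = 81 ≡ 19; 3^8 ≡ 19² = 361 ≡ 20. Multiply: 3^13 = 3^8 × 3^4 × 3^1 ≡ 20 × 19 × 3 (mod 31): 20 × 19 = 380 ≡ 8; 8 × 3 = 24 ≡ 24. So 3^13 ≡ 24 (mod 31).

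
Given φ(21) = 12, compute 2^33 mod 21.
By Euler: 2^{12} ≡ 1 (mod 21) since gcd(2, 21) = 1. 33 = 2×12 + 9. So 2^{33} ≡ 2^{9} ≡ 8 (mod 21)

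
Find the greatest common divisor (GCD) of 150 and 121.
1

Using the Euclidean algorithm:
150 = 1 × 121 + 29
121 = 4 × 29 + 5
29 = 5 × 5 + 4
5 = 1 × 4 + 1
4 = 4 × 1 + 0

GCD(150, 121) = 1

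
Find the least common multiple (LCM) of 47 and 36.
1692

First find GCD(47, 36) using the Euclidean algorithm:
47 = 1 × 36 + 11
36 = 3 × 11 + 3
11 = 3 × 3 + 2
3 = 1 × 2 + 1
2 = 2 × 1 + 0
GCD(47, 36) = 1

LCM formula: LCM(a, b) = (a × b) / GCD(a, b)
LCM(47, 36) = (47 × 36) / 1
LCM(47, 36) = 1692 / 1
LCM(47, 36) = 1692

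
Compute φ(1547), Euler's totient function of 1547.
1152

Prime factorization: 1547 = 7 × 13 × 17
Using the formula φ(n) = n × Π(1 - 1/p) for each prime factor p:
φ(1547) = 1547 × (1 - 1/7) × (1 - 1/13) × (1 - 1/17)
φ(1547) = 1152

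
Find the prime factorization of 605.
5 × 11^2

Divide by primes starting from smallest:
605 ÷ 5 = 121
121 ÷ 11 = 11
11 ÷ 11 = 1

605 = 5 × 11^2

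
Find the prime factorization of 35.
5 × 7

Divide by primes starting from smallest:
35 ÷ 5 = 7
7 ÷ 7 = 1

35 = 5 × 7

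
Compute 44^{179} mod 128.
0

Using successive squaring:
Binary expansion of 179: 10110011
Powers of 44 mod 128 (each is the square of the previous):
  44^1 ≡ 44 (mod 128)
  44^2 ≡ 44² = 1936 ≡ 16 (mod 128)
  44^4 ≡ 16² = 256 ≡ 0 (mod 128)
  44^8 ≡ 0² = 0 ≡ 0 (mod 128)
  44^16 ≡ 0² = 0 ≡ 0 (mod 128)
  44^32 ≡ 0² = 0 ≡ 0 (mod 128)
  44^64 ≡ 0² = 0 ≡ 0 (mod 128)
  44^128 ≡ 0² = 0 ≡ 0 (mod 128)
179 = 128 + 32 + 16 + 2 + 1, so 44^179 = 44^128 × 44^32 × 44^16 × 44^2 × 44^1 ≡ 0 × 0 × 0 × 16 × 44 (mod 128)
Multiplying step by step:
  0 × 0 = 0 ≡ 0 (mod 128)
  0 × 0 = 0 ≡ 0 (mod 128)
  0 × 16 = 0 ≡ 0 (mod 128)
  0 × 44 = 0 ≡ 0 (mod 128)
Result: 44^179 ≡ 0 (mod 128)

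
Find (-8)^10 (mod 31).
(-8) ≡ 23 (mod 31). 10 = 8 + 2 (binary 1010). Repeated squaring mod 31: 23^1 ≡ 23; 23^2 ≡ 23² = 529 ≡ 2; 23^4 ≡ 2² = 4 ≡ 4; 23^8 ≡ 4² = 16 ≡ 16. Multiply: (-8)^10 ≡ 23^8 × 23^2 ≡ 16 × 2 (mod 31): 16 × 2 = 32 ≡ 1. So (-8)^10 ≡ 1 (mod 31).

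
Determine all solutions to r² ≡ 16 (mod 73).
The square roots of 16 mod 73 are 4 and 69. Verify: 4² = 16 ≡ 16 (mod 73)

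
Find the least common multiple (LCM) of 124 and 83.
10292

First find GCD(124, 83) using the Euclidean algorithm:
124 = 1 × 83 + 41
83 = 2 × 41 + 1
41 = 41 × 1 + 0
GCD(124, 83) = 1

LCM formula: LCM(a, b) = (a × b) / GCD(a, b)
LCM(124, 83) = (124 × 83) / 1
LCM(124, 83) = 10292 / 1
LCM(124, 83) = 10292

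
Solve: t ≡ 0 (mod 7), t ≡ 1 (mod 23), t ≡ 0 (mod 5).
M = 7 × 23 × 5 = 805. M₁ = 115, y₁ ≡ 5 (mod 7). M₂ = 35, y₂ ≡ 2 (mod 23). M₃ = 161, y₃ ≡ 1 (mod 5). t = 0×115×5 + 1×35×2 + 0×161×1 ≡ 70 (mod 805)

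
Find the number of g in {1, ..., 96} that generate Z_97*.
Number of primitive roots mod 97 = φ(96) = 32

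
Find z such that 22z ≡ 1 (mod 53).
22^(-1) ≡ 41 (mod 53). Verification: 22 × 41 = 902 ≡ 1 (mod 53)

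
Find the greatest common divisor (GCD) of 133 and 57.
19

Using the Euclidean algorithm:
133 = 2 × 57 + 19
57 = 3 × 19 + 0

GCD(133, 57) = 19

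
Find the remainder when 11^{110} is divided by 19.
By Fermat: 11^{18} ≡ 1 (mod 19). 110 = 6×18 + 2. So 11^{110} ≡ 11^{2} ≡ 7 (mod 19)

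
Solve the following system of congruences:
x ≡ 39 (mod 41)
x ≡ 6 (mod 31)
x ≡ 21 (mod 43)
40957

Using the Chinese Remainder Theorem:
M = product of moduli = 54653
For equation 1: M_1 = 1333, 1333 ≡ 21 (mod 41), inverse of 1333 mod 41 is 2 (check: 21 × 2 = 42 ≡ 1 (mod 41))
For equation 2: M_2 = 1763, 1763 ≡ 27 (mod 31), inverse of 1763 mod 31 is 23 (check: 27 × 23 = 621 ≡ 1 (mod 31))
For equation 3: M_3 = 1271, 1271 ≡ 24 (mod 43), inverse of 1271 mod 43 is 9 (check: 24 × 9 = 216 ≡ 1 (mod 43))
Combine: x ≡ Σ r_i×M_i×(M_i⁻¹ mod m_i) = 39×1333×2 + 6×1763×23 + 21×1271×9 = 103974 + 243294 + 240219 = 587487
587487 mod 54653 = 40957
x ≡ 40957 (mod 54653)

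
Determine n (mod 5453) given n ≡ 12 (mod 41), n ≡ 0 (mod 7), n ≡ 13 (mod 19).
3661

Using the Chinese Remainder Theorem:
M = product of moduli = 5453
For equation 1: M_1 = 133, 133 ≡ 10 (mod 41), inverse of 133 mod 41 is 37 (check: 10 × 37 = 370 ≡ 1 (mod 41))
For equation 2: M_2 = 779, 779 ≡ 2 (mod 7), inverse of 779 mod 7 is 4 (check: 2 × 4 = 8 ≡ 1 (mod 7))
For equation 3: M_3 = 287, 287 ≡ 2 (mod 19), inverse of 287 mod 19 is 10 (check: 2 × 10 = 20 ≡ 1 (mod 19))
Combine: n ≡ Σ r_i×M_i×(M_i⁻¹ mod m_i) = 12×133×37 + 0×779×4 + 13×287×10 = 59052 + 0 + 37310 = 96362
96362 mod 5453 = 3661
n ≡ 3661 (mod 5453)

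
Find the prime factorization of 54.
2 × 3^3

Divide by primes starting from smallest:
54 ÷ 2 = 27
27 ÷ 3 = 9
9 ÷ 3 = 3
3 ÷ 3 = 1

54 = 2 × 3^3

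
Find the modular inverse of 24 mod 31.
24^(-1) ≡ 22 (mod 31). Verification: 24 × 22 = 528 ≡ 1 (mod 31)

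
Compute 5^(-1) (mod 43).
5^(-1) ≡ 26 (mod 43). Verification: 5 × 26 = 130 ≡ 1 (mod 43)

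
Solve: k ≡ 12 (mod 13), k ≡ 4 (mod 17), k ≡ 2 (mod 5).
M = 13 × 17 × 5 = 1105. M₁ = 85, y₁ ≡ 2 (mod 13). M₂ = 65, y₂ ≡ 11 (mod 17). M₃ = 221, y₃ ≡ 1 (mod 5). k = 12×85×2 + 4×65×11 + 2×221×1 ≡ 922 (mod 1105)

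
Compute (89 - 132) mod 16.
5

(89 - 132) = -43
-43 mod 16 = 5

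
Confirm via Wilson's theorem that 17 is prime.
(16)! mod 17 = 16. Since this equals -1 (mod 17), Wilson confirms 17 is prime.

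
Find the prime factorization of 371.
7 × 53

Divide by primes starting from smallest:
371 ÷ 7 = 53
53 ÷ 53 = 1

371 = 7 × 53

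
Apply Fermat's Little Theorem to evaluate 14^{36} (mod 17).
13

By Fermat's Little Theorem, a^(p-1) ≡ 1 (mod p) for prime p and gcd(a, p) = 1
Here p = 17, so 14^16 ≡ 1 (mod 17)
We can reduce the exponent: 36 mod 16 = 4
So 14^36 ≡ 14^4 (mod 17)
Computing: 14^4 mod 17 = 13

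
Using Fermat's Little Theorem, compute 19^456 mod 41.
By Fermat: 19^{40} ≡ 1 (mod 41). 456 ≡ 16 (mod 40). So 19^{456} ≡ 19^{16} ≡ 16 (mod 41)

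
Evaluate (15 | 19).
(15/19) = 15^{9} mod 19 = -1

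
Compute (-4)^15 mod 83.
Using repeated squaring. (-4) ≡ 79 (mod 83). 15 = 8 + 4 + 2 + 1 (binary 1111). Repeated squaring mod 83: 79^1 ≡ 79; 79^2 ≡ 79² = 6241 ≡ 16; 79^4 ≡ 16² = 256 ≡ 7; 79^8 ≡ 7² = 49 ≡ 49. Multiply: (-4)^15 ≡ 79^8 × 79^4 × 79^2 × 79^1 ≡ 49 × 7 × 16 × 79 (mod 83): 49 × 7 = 343 ≡ 11; 11 × 16 = 176 ≡ 10; 10 × 79 = 790 ≡ 43. So (-4)^15 ≡ 43 (mod 83).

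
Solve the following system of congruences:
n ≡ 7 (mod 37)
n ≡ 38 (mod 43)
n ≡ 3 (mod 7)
4854

Using the Chinese Remainder Theorem:
M = product of moduli = 11137
For equation 1: M_1 = 301, 301 ≡ 5 (mod 37), inverse of 301 mod 37 is 15 (check: 5 × 15 = 75 ≡ 1 (mod 37))
For equation 2: M_2 = 259, 259 ≡ 1 (mod 43), inverse of 259 mod 43 is 1 (check: 1 × 1 = 1 ≡ 1 (mod 43))
For equation 3: M_3 = 1591, 1591 ≡ 2 (mod 7), inverse of 1591 mod 7 is 4 (check: 2 × 4 = 8 ≡ 1 (mod 7))
Combine: n ≡ Σ r_i×M_i×(M_i⁻¹ mod m_i) = 7×301×15 + 38×259×1 + 3×1591×4 = 31605 + 9842 + 19092 = 60539
60539 mod 11137 = 4854
n ≡ 4854 (mod 11137)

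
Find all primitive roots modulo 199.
Primitive roots mod 199: {3, 6, 15, 22, 30, 34, 38, 39, 41, 44, 48, 54, 68, 69, 71, 73, 75, 77, 84, 87, 95, 97, 99, 105, 108, 110, 113, 118, 119, 120, 127, 129, 133, 134, 142, 143, 146, 148, 149, 150, 152, 153, 154, 163, 164, 166, 167, 168, 170, 173, 176, 179, 183, 185, 186, 189, 190, 192, 195, 197}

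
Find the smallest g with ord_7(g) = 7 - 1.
p - 1 = 6 has prime divisors 2, 3. h is a primitive root mod 7 iff h^(6/q) ≢ 1 (mod 7) for each such q.
h = 2: 2^3 ≡ 1, 2^2 ≡ 4 (mod 7); 2^3 ≡ 1, so not a primitive root.
h = 3: 3^3 ≡ 6, 3^2 ≡ 2 (mod 7); none is 1, so 3 has order 6 and is a primitive root.
The smallest primitive root mod 7 is g = 3.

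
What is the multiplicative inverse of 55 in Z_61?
55^(-1) ≡ 10 (mod 61). Verification: 55 × 10 = 550 ≡ 1 (mod 61)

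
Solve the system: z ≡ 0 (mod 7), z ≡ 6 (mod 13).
M = 7 × 13 = 91. M₁ = 13, y₁ ≡ 6 (mod 7). M₂ = 7, y₂ ≡ 2 (mod 13). z = 0×13×6 + 6×7×2 ≡ 84 (mod 91)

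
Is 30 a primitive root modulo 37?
p - 1 = 36 has prime divisors 2, 3. Check 30^(36/q) mod 37 for each: 30^(36/2) = 30^18 ≡ 1, 30^(36/3) = 30^12 ≡ 10 (mod 37). Since 30^18 ≡ 1 (mod 37), the order of 30 divides 18 (in fact the order is 18) ≠ 36, so it is not a primitive root.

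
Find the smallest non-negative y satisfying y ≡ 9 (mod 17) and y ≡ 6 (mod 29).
M = 17 × 29 = 493. M₁ = 29, y₁ ≡ 10 (mod 17). M₂ = 17, y₂ ≡ 12 (mod 29). y = 9×29×10 + 6×17×12 ≡ 383 (mod 493)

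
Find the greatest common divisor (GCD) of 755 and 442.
1

Using the Euclidean algorithm:
755 = 1 × 442 + 313
442 = 1 × 313 + 129
313 = 2 × 129 + 55
129 = 2 × 55 + 19
55 = 2 × 19 + 17
19 = 1 × 17 + 2
17 = 8 × 2 + 1
2 = 2 × 1 + 0

GCD(755, 442) = 1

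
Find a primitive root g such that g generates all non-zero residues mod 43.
p - 1 = 42 has prime divisors 2, 3, 7. h is a primitive root mod 43 iff h^(42/q) ≢ 1 (mod 43) for each such q.
h = 2: 2^21 ≡ 42, 2^14 ≡ 1, 2^6 ≡ 21 (mod 43); 2^14 ≡ 1, so not a primitive root.
h = 3: 3^21 ≡ 42, 3^14 ≡ 36, 3^6 ≡ 41 (mod 43); none is 1, so 3 has order 42 and is a primitive root.
The smallest primitive root mod 43 is g = 3.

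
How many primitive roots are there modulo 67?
20

The number of primitive roots modulo p is φ(p-1) = φ(66)
φ(66) = 20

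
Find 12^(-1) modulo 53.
31

Using Extended Euclidean Algorithm:
gcd(12, 53) = 1
Bezout coefficients: 12 × -22 + 53 × 5 = 1
So 12 × -22 ≡ 1 (mod 53)
The inverse is -22 mod 53 = 31
Verification: 12 × 31 = 372 = 7 × 53 + 1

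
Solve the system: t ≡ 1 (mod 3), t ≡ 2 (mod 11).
M = 3 × 11 = 33. M₁ = 11, y₁ ≡ 2 (mod 3). M₂ = 3, y₂ ≡ 4 (mod 11). t = 1×11×2 + 2×3×4 ≡ 13 (mod 33)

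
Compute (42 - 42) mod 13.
0

(42 - 42) = 0
0 mod 13 = 0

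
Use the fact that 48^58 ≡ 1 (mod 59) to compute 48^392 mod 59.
By Fermat: 48^{58} ≡ 1 (mod 59). 392 = 6×58 + 44. So 48^{392} ≡ 48^{44} ≡ 15 (mod 59)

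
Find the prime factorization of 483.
3 × 7 × 23

Divide by primes starting from smallest:
483 ÷ 3 = 161
161 ÷ 7 = 23
23 ÷ 23 = 1

483 = 3 × 7 × 23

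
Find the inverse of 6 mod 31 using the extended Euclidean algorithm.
Extended GCD: 6(-5) + 31(1) = 1. So 6^(-1) ≡ 26 ≡ 26 (mod 31). Verify: 6 × 26 = 156 ≡ 1 (mod 31)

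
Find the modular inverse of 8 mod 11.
8^(-1) ≡ 7 (mod 11). Verification: 8 × 7 = 56 ≡ 1 (mod 11)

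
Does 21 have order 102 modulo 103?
p - 1 = 102 has prime divisors 2, 3, 17. Check 21^(102/q) mod 103 for each: 21^(102/2) = 21^51 ≡ 102, 21^(102/3) = 21^34 ≡ 56, 21^(102/17) = 21^6 ≡ 81 (mod 103). None of these is 1, so 21 has order 102 = φ(103), so it is a primitive root mod 103.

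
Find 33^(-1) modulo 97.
50

Using Extended Euclidean Algorithm:
gcd(33, 97) = 1
Bezout coefficients: 33 × -47 + 97 × 16 = 1
So 33 × -47 ≡ 1 (mod 97)
The inverse is -47 mod 97 = 50
Verification: 33 × 50 = 1650 = 17 × 97 + 1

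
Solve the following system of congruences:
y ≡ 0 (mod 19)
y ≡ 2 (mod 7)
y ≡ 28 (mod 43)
114

Using the Chinese Remainder Theorem:
M = product of moduli = 5719
For equation 1: M_1 = 301, 301 ≡ 16 (mod 19), inverse of 301 mod 19 is 6 (check: 16 × 6 = 96 ≡ 1 (mod 19))
For equation 2: M_2 = 817, 817 ≡ 5 (mod 7), inverse of 817 mod 7 is 3 (check: 5 × 3 = 15 ≡ 1 (mod 7))
For equation 3: M_3 = 133, 133 ≡ 4 (mod 43), inverse of 133 mod 43 is 11 (check: 4 × 11 = 44 ≡ 1 (mod 43))
Combine: y ≡ Σ r_i×M_i×(M_i⁻¹ mod m_i) = 0×301×6 + 2×817×3 + 28×133×11 = 0 + 4902 + 40964 = 45866
45866 mod 5719 = 114
y ≡ 114 (mod 5719)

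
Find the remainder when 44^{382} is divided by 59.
By Fermat: 44^{58} ≡ 1 (mod 59). 382 = 6×58 + 34. So 44^{382} ≡ 44^{34} ≡ 45 (mod 59)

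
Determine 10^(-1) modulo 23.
10^(-1) ≡ 7 (mod 23). Verification: 10 × 7 = 70 ≡ 1 (mod 23)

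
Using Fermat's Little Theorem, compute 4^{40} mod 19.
9

By Fermat's Little Theorem, a^(p-1) ≡ 1 (mod p) for prime p and gcd(a, p) = 1
Here p = 19, so 4^18 ≡ 1 (mod 19)
We can reduce the exponent: 40 mod 18 = 4
So 4^40 ≡ 4^4 (mod 19)
Computing: 4^4 mod 19 = 9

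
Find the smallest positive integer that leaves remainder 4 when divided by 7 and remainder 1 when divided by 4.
M = 7 × 4 = 28. M₁ = 4, y₁ ≡ 2 (mod 7). M₂ = 7, y₂ ≡ 3 (mod 4). m = 4×4×2 + 1×7×3 ≡ 25 (mod 28). The smallest positive such number is 25.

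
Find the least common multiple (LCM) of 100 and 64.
1600

First find GCD(100, 64) using the Euclidean algorithm:
100 = 1 × 64 + 36
64 = 1 × 36 + 28
36 = 1 × 28 + 8
28 = 3 × 8 + 4
8 = 2 × 4 + 0
GCD(100, 64) = 4

LCM formula: LCM(a, b) = (a × b) / GCD(a, b)
LCM(100, 64) = (100 × 64) / 4
LCM(100, 64) = 6400 / 4
LCM(100, 64) = 1600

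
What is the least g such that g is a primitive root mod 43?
p - 1 = 42 has prime divisors 2, 3, 7. h is a primitive root mod 43 iff h^(42/q) ≢ 1 (mod 43) for each such q.
h = 2: 2^21 ≡ 42, 2^14 ≡ 1, 2^6 ≡ 21 (mod 43); 2^14 ≡ 1, so not a primitive root.
h = 3: 3^21 ≡ 42, 3^14 ≡ 36, 3^6 ≡ 41 (mod 43); none is 1, so 3 has order 42 and is a primitive root.
The smallest primitive root mod 43 is g = 3.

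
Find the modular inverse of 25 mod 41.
25^(-1) ≡ 23 (mod 41). Verification: 25 × 23 = 575 ≡ 1 (mod 41)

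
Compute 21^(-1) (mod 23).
11

Using Extended Euclidean Algorithm:
gcd(21, 23) = 1
Bezout coefficients: 21 × 11 + 23 × -10 = 1
So 21 × 11 ≡ 1 (mod 23)
The inverse is 11 mod 23 = 11
Verification: 21 × 11 = 231 = 10 × 23 + 1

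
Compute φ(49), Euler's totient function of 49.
42

Prime factorization: 49 = 7^2
Using the formula φ(n) = n × Π(1 - 1/p) for each prime factor p:
φ(49) = 49 × (1 - 1/7)
φ(49) = 42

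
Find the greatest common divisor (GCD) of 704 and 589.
1

Using the Euclidean algorithm:
704 = 1 × 589 + 115
589 = 5 × 115 + 14
115 = 8 × 14 + 3
14 = 4 × 3 + 2
3 = 1 × 2 + 1
2 = 2 × 1 + 0

GCD(704, 589) = 1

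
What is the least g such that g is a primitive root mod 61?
p - 1 = 60 has prime divisors 2, 3, 5. h is a primitive root mod 61 iff h^(60/q) ≢ 1 (mod 61) for each such q.
h = 2: 2^30 ≡ 60, 2^20 ≡ 47, 2^12 ≡ 9 (mod 61); none is 1, so 2 has order 60 and is a primitive root.
The smallest primitive root mod 61 is g = 2.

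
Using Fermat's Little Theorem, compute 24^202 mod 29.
By Fermat: 24^{28} ≡ 1 (mod 29). 202 = 7×28 + 6. So 24^{202} ≡ 24^{6} ≡ 23 (mod 29)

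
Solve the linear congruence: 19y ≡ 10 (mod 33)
4

Since gcd(19, 33) = 1 divides 10, a solution exists.
Multiply both sides by the inverse of 19 mod 33:
  19^(-1) mod 33 = 7
  x ≡ 7 × 10 ≡ 70 ≡ 4 (mod 33)
Verification: 19 × 4 = 76 = 2 × 33 + 10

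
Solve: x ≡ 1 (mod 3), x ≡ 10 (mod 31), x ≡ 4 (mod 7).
M = 3 × 31 × 7 = 651. M₁ = 217, y₁ ≡ 1 (mod 3). M₂ = 21, y₂ ≡ 3 (mod 31). M₃ = 93, y₃ ≡ 4 (mod 7). x = 1×217×1 + 10×21×3 + 4×93×4 ≡ 382 (mod 651)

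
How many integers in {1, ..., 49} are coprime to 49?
42

Prime factorization: 49 = 7^2
Using the formula φ(n) = n × Π(1 - 1/p) for each prime factor p:
φ(49) = 49 × (1 - 1/7)
φ(49) = 42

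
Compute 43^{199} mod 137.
70

Using successive squaring:
Binary expansion of 199: 11000111
Powers of 43 mod 137 (each is the square of the previous):
  43^1 ≡ 43 (mod 137)
  43^2 ≡ 43² = 1849 ≡ 68 (mod 137)
  43^4 ≡ 68² = 4624 ≡ 103 (mod 137)
  43^8 ≡ 103² = 10609 ≡ 60 (mod 137)
  43^16 ≡ 60² = 3600 ≡ 38 (mod 137)
  43^32 ≡ 38² = 1444 ≡ 74 (mod 137)
  43^64 ≡ 74² = 5476 ≡ 133 (mod 137)
  43^128 ≡ 133² = 17689 ≡ 16 (mod 137)
199 = 128 + 64 + 4 + 2 + 1, so 43^199 = 43^128 × 43^64 × 43^4 × 43^2 × 43^1 ≡ 16 × 133 × 103 × 68 × 43 (mod 137)
Multiplying step by step:
  16 × 133 = 2128 ≡ 73 (mod 137)
  73 × 103 = 7519 ≡ 121 (mod 137)
  121 × 68 = 8228 ≡ 8 (mod 137)
  8 × 43 = 344 ≡ 70 (mod 137)
Result: 43^199 ≡ 70 (mod 137)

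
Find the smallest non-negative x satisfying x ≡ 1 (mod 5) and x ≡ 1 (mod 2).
M = 5 × 2 = 10. M₁ = 2, y₁ ≡ 3 (mod 5). M₂ = 5, y₂ ≡ 1 (mod 2). x = 1×2×3 + 1×5×1 ≡ 1 (mod 10)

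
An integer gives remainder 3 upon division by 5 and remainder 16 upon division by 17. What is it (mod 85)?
M = 5 × 17 = 85. M₁ = 17, y₁ ≡ 3 (mod 5). M₂ = 5, y₂ ≡ 7 (mod 17). r = 3×17×3 + 16×5×7 ≡ 33 (mod 85). The smallest positive such number is 33.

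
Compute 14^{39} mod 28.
0

Using successive squaring:
Binary expansion of 39: 100111
Powers of 14 mod 28 (each is the square of the previous):
  14^1 ≡ 14 (mod 28)
  14^2 ≡ 14² = 196 ≡ 0 (mod 28)
  14^4 ≡ 0² = 0 ≡ 0 (mod 28)
  14^8 ≡ 0² = 0 ≡ 0 (mod 28)
  14^16 ≡ 0² = 0 ≡ 0 (mod 28)
  14^32 ≡ 0² = 0 ≡ 0 (mod 28)
39 = 32 + 4 + 2 + 1, so 14^39 = 14^32 × 14^4 × 14^2 × 14^1 ≡ 0 × 0 × 0 × 14 (mod 28)
Multiplying step by step:
  0 × 0 = 0 ≡ 0 (mod 28)
  0 × 0 = 0 ≡ 0 (mod 28)
  0 × 14 = 0 ≡ 0 (mod 28)
Result: 14^39 ≡ 0 (mod 28)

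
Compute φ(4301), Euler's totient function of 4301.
3520

Prime factorization: 4301 = 11 × 17 × 23
Using the formula φ(n) = n × Π(1 - 1/p) for each prime factor p:
φ(4301) = 4301 × (1 - 1/11) × (1 - 1/17) × (1 - 1/23)
φ(4301) = 3520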